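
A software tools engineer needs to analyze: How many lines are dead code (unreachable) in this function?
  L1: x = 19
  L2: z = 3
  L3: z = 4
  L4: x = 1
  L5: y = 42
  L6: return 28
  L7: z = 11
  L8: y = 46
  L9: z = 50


Analyzing control flow:
  L1: reachable (before return)
  L2: reachable (before return)
  L3: reachable (before return)
  L4: reachable (before return)
  L5: reachable (before return)
  L6: reachable (return statement)
  L7: DEAD (after return at L6)
  L8: DEAD (after return at L6)
  L9: DEAD (after return at L6)
Return at L6, total lines = 9
Dead lines: L7 through L9
Count: 3

3


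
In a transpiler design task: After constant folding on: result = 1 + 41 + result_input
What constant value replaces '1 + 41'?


Identifying constant sub-expression:
  Original: result = 1 + 41 + result_input
  1 and 41 are both compile-time constants
  Evaluating: 1 + 41 = 42
  After folding: result = 42 + result_input

42


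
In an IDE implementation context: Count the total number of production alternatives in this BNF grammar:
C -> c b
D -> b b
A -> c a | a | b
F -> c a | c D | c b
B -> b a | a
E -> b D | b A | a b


Counting alternatives per rule:
  C: 1 alternative(s)
  D: 1 alternative(s)
  A: 3 alternative(s)
  F: 3 alternative(s)
  B: 2 alternative(s)
  E: 3 alternative(s)
Sum: 1 + 1 + 3 + 3 + 2 + 3 = 13

13


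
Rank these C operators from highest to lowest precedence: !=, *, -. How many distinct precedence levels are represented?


Looking up precedence for each operator:
  != -> precedence 3
  * -> precedence 6
  - -> precedence 5
Sorted highest to lowest: *, -, !=
Distinct precedence values: [6, 5, 3]
Number of distinct levels: 3

3


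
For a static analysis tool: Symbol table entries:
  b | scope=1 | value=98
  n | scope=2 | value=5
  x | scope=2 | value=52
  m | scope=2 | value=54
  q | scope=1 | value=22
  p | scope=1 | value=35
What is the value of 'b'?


Searching symbol table for 'b':
  b | scope=1 | value=98 <- MATCH
  n | scope=2 | value=5
  x | scope=2 | value=52
  m | scope=2 | value=54
  q | scope=1 | value=22
  p | scope=1 | value=35
Found 'b' at scope 1 with value 98

98


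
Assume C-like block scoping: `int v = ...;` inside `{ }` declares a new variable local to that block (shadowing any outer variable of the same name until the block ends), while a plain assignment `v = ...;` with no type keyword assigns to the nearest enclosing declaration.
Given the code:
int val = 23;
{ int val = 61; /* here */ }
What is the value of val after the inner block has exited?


Analyzing scoping rules:
Outer scope: declares val = 23
Inner block: 'int val = 61;' declares a NEW val that shadows the outer one
When the block exits the inner val goes out of scope; the outer val was never modified -> 23
Result: 23

23


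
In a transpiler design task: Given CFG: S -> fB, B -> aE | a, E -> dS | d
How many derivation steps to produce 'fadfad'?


Grammar: S -> fB, B -> aE | a, E -> dS | d
Deriving 'fadfad':
Step 1: S -> fB => fB
Step 2: B -> aE => faE
Step 3: E -> dS => fadS
Step 4: S -> fB => fadfB
Step 5: B -> aE => fadfaE
Step 6: E -> d => fadfad
Total derivation steps: 6

6


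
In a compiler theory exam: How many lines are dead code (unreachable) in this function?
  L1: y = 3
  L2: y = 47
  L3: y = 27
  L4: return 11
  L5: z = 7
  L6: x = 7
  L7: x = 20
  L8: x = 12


Analyzing control flow:
  L1: reachable (before return)
  L2: reachable (before return)
  L3: reachable (before return)
  L4: reachable (return statement)
  L5: DEAD (after return at L4)
  L6: DEAD (after return at L4)
  L7: DEAD (after return at L4)
  L8: DEAD (after return at L4)
Return at L4, total lines = 8
Dead lines: L5 through L8
Count: 4

4


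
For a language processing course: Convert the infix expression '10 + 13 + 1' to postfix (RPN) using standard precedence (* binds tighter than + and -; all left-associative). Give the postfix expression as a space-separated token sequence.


Applying the shunting-yard algorithm:
  Operand 10 -> output
  Push '+' onto operator stack -> op-stack: [+]
  Operand 13 -> output
  See '+' (prec 1); top '+' (prec 1) >= it -> pop '+' to output
  Push '+' onto operator stack -> op-stack: [+]
  Operand 1 -> output
  End of input: pop '+' to output
Postfix result: 10 13 + 1 +

10 13 + 1 +


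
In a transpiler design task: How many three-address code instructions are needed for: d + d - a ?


Expression: d + d - a
Generating three-address code (respecting * over +/- precedence):
  Instruction 1: t1 = d + d
  Instruction 2: t2 = t1 - a
Total instructions: 2

2


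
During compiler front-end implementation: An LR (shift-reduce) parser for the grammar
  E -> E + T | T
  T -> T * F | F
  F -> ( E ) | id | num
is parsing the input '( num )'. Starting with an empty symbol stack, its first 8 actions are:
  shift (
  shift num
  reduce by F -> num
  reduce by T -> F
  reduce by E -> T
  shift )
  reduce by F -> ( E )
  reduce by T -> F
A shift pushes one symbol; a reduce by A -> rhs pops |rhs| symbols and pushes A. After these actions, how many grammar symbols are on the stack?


Tracking the symbol stack through each action:
  Action 1: shift '(' : push -> stack = [(] (size 1)
  Action 2: shift 'num' : push -> stack = [(, num] (size 2)
  Action 3: reduce by F -> num : pop 1, push F -> stack = [(, F] (size 2)
  Action 4: reduce by T -> F : pop 1, push T -> stack = [(, T] (size 2)
  Action 5: reduce by E -> T : pop 1, push E -> stack = [(, E] (size 2)
  Action 6: shift ')' : push -> stack = [(, E, )] (size 3)
  Action 7: reduce by F -> ( E ) : pop 3, push F -> stack = [F] (size 1)
  Action 8: reduce by T -> F : pop 1, push T -> stack = [T] (size 1)
Final stack size: 1

1


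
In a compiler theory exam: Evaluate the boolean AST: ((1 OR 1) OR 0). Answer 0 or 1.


Step 1: Evaluate inner node
  1 OR 1 = 1
Step 2: Evaluate root node
  1 OR 0 = 1

1


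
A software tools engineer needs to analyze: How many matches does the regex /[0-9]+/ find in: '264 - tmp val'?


Pattern: /[0-9]+/ (int literals)
Input: '264 - tmp val'
Scanning for matches:
  Match 1: '264'
Total matches: 1

1


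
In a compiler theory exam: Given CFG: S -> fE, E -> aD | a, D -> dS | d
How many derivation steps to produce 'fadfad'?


Grammar: S -> fE, E -> aD | a, D -> dS | d
Deriving 'fadfad':
Step 1: S -> fE => fE
Step 2: E -> aD => faD
Step 3: D -> dS => fadS
Step 4: S -> fE => fadfE
Step 5: E -> aD => fadfaD
Step 6: D -> d => fadfad
Total derivation steps: 6

6


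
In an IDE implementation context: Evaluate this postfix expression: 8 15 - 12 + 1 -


Processing tokens left to right:
Push 8, Push 15
Pop 8 and 15, compute 8 - 15 = -7, push -7
Push 12
Pop -7 and 12, compute -7 + 12 = 5, push 5
Push 1
Pop 5 and 1, compute 5 - 1 = 4, push 4
Stack result: 4

4


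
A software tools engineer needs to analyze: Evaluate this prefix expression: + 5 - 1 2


Parsing prefix expression: + 5 - 1 2
Step 1: Innermost operation '- 1 2'
  1 - 2 = -1
Step 2: Outer operation '+ 5 [-1]'
  5 + -1 = 4

4


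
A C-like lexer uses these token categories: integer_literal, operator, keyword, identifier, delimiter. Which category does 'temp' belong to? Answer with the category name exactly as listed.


Token: 'temp'
Checking categories:
  identifier: YES
  integer_literal: no
  operator: no
  keyword: no
  delimiter: no
Category: identifier

identifier


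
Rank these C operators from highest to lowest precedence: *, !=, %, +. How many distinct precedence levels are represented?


Looking up precedence for each operator:
  * -> precedence 6
  != -> precedence 3
  % -> precedence 6
  + -> precedence 5
Sorted highest to lowest: *, %, +, !=
Distinct precedence values: [6, 5, 3]
Number of distinct levels: 3

3


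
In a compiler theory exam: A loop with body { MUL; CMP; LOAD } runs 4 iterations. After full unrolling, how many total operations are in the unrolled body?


Loop body operations: MUL, CMP, LOAD (3 ops per iteration)
Unrolling 4 iterations:
  Iteration 1: MUL, CMP, LOAD (3 ops)
  Iteration 2: MUL, CMP, LOAD (3 ops)
  Iteration 3: MUL, CMP, LOAD (3 ops)
  Iteration 4: MUL, CMP, LOAD (3 ops)
Total: 4 iterations * 3 ops/iter = 12 operations

12


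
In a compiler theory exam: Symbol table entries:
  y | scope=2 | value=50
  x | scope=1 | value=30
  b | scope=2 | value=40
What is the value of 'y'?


Searching symbol table for 'y':
  y | scope=2 | value=50 <- MATCH
  x | scope=1 | value=30
  b | scope=2 | value=40
Found 'y' at scope 2 with value 50

50


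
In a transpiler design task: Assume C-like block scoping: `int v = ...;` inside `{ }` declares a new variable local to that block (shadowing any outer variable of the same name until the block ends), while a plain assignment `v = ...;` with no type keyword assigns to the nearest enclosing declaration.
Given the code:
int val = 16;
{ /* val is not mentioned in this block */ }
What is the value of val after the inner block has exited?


Analyzing scoping rules:
Outer scope: declares val = 16
Inner block: val is neither redeclared nor assigned -> unchanged
After the block -> 16
Result: 16

16


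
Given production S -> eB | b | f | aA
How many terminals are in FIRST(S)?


Production: S -> eB | b | f | aA
Examining each alternative for leading terminals:
  S -> eB : first terminal = 'e'
  S -> b : first terminal = 'b'
  S -> f : first terminal = 'f'
  S -> aA : first terminal = 'a'
FIRST(S) = {a, b, e, f}
Count: 4

4


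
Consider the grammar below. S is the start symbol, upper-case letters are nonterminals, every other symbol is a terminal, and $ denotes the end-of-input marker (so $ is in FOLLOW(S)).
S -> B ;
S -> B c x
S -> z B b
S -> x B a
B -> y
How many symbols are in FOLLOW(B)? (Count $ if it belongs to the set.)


S is the start symbol and does not occur in any rule body, so FOLLOW(S) = {$}.
Examining every occurrence of B in a rule body:
  S -> B ; : B is followed by terminal ';' -> add ';'
  S -> B c x : B is followed by terminal 'c' -> add 'c'
  S -> z B b : B is followed by terminal 'b' -> add 'b'
  S -> x B a : B is followed by terminal 'a' -> add 'a'
  B -> y : B does not occur in the body -> contributes nothing
FOLLOW(B) = {;, a, b, c}
Count: 4

4


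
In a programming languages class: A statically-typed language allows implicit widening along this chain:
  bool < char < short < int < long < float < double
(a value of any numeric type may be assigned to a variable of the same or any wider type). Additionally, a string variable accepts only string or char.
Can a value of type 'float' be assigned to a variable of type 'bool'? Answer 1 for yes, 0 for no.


Target variable type: bool
Source value type: float
Numeric ranks: float=5, bool=0
Widening allowed iff rank(source) <= rank(target): 5 <= 0? No
Result: 0

0


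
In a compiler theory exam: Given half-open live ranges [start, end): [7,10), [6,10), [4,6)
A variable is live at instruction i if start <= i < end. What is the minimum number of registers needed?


Live ranges:
  Var0: [7, 10)
  Var1: [6, 10)
  Var2: [4, 6)
Sweep-line events (position, delta, active):
  pos=4 start -> active=1
  pos=6 end -> active=0
  pos=6 start -> active=1
  pos=7 start -> active=2
  pos=10 end -> active=1
  pos=10 end -> active=0
Maximum simultaneous active: 2
Minimum registers needed: 2

2


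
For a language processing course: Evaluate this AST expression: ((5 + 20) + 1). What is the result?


Expression: ((5 + 20) + 1)
Evaluating step by step:
  5 + 20 = 25
  25 + 1 = 26
Result: 26

26


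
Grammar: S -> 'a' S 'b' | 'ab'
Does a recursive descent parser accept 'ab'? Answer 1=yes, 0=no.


Grammar accepts strings of the form a^n b^n (n >= 1)
Word: 'ab'
Counting: 1 a's and 1 b's
Check: 1 == 1? Yes
Derivation (S -> aSb applied 0 time(s), then S -> ab): S => ab
Accepted

1


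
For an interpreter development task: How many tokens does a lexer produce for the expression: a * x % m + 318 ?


Scanning 'a * x % m + 318'
Token 1: 'a' -> identifier
Token 2: '*' -> operator
Token 3: 'x' -> identifier
Token 4: '%' -> operator
Token 5: 'm' -> identifier
Token 6: '+' -> operator
Token 7: '318' -> integer_literal
Total tokens: 7

7


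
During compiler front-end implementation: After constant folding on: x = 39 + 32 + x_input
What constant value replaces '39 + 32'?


Identifying constant sub-expression:
  Original: x = 39 + 32 + x_input
  39 and 32 are both compile-time constants
  Evaluating: 39 + 32 = 71
  After folding: x = 71 + x_input

71


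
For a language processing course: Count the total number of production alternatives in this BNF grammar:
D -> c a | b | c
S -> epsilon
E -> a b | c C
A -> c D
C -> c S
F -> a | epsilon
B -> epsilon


Counting alternatives per rule:
  D: 3 alternative(s)
  S: 1 alternative(s)
  E: 2 alternative(s)
  A: 1 alternative(s)
  C: 1 alternative(s)
  F: 2 alternative(s)
  B: 1 alternative(s)
Sum: 3 + 1 + 2 + 1 + 1 + 2 + 1 = 11

11


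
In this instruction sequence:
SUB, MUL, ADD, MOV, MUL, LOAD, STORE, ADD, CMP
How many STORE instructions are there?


Scanning instruction sequence for STORE:
  Position 1: SUB
  Position 2: MUL
  Position 3: ADD
  Position 4: MOV
  Position 5: MUL
  Position 6: LOAD
  Position 7: STORE <- MATCH
  Position 8: ADD
  Position 9: CMP
Matches at positions: [7]
Total STORE count: 1

1


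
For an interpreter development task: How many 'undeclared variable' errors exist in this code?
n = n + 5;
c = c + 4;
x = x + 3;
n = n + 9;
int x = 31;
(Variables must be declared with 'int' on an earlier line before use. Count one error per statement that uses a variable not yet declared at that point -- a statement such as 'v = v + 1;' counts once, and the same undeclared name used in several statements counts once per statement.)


Scanning code line by line:
  Line 1: use 'n' -> ERROR (undeclared)
  Line 2: use 'c' -> ERROR (undeclared)
  Line 3: use 'x' -> ERROR (undeclared)
  Line 4: use 'n' -> ERROR (undeclared)
  Line 5: declare 'x' -> declared = ['x']
Total undeclared variable errors: 4

4


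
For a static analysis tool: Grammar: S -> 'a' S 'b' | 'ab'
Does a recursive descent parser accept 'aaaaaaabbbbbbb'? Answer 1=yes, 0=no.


Grammar accepts strings of the form a^n b^n (n >= 1)
Word: 'aaaaaaabbbbbbb'
Counting: 7 a's and 7 b's
Check: 7 == 7? Yes
Derivation (S -> aSb applied 6 time(s), then S -> ab): S => aSb => aaSbb => aaaSbbb => aaaaSbbbb => aaaaaSbbbbb => aaaaaaSbbbbbb => aaaaaaabbbbbbb
Accepted

1


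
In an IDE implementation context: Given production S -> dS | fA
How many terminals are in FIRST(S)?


Production: S -> dS | fA
Examining each alternative for leading terminals:
  S -> dS : first terminal = 'd'
  S -> fA : first terminal = 'f'
FIRST(S) = {d, f}
Count: 2

2


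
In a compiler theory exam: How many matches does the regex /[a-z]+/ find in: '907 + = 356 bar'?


Pattern: /[a-z]+/ (identifiers)
Input: '907 + = 356 bar'
Scanning for matches:
  Match 1: 'bar'
Total matches: 1

1


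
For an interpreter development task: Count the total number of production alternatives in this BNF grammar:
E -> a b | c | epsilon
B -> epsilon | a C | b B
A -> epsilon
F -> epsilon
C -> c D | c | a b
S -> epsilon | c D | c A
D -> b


Counting alternatives per rule:
  E: 3 alternative(s)
  B: 3 alternative(s)
  A: 1 alternative(s)
  F: 1 alternative(s)
  C: 3 alternative(s)
  S: 3 alternative(s)
  D: 1 alternative(s)
Sum: 3 + 3 + 1 + 1 + 3 + 3 + 1 = 15

15


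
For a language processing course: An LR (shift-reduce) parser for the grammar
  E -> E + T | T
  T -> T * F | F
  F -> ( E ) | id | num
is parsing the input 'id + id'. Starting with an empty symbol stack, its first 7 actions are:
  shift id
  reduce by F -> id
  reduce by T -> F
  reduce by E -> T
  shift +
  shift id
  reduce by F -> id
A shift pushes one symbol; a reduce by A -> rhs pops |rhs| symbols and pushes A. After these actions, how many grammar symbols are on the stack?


Tracking the symbol stack through each action:
  Action 1: shift 'id' : push -> stack = [id] (size 1)
  Action 2: reduce by F -> id : pop 1, push F -> stack = [F] (size 1)
  Action 3: reduce by T -> F : pop 1, push T -> stack = [T] (size 1)
  Action 4: reduce by E -> T : pop 1, push E -> stack = [E] (size 1)
  Action 5: shift '+' : push -> stack = [E, +] (size 2)
  Action 6: shift 'id' : push -> stack = [E, +, id] (size 3)
  Action 7: reduce by F -> id : pop 1, push F -> stack = [E, +, F] (size 3)
Final stack size: 3

3


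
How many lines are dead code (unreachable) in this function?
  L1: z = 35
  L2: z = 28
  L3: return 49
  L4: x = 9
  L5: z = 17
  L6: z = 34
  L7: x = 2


Analyzing control flow:
  L1: reachable (before return)
  L2: reachable (before return)
  L3: reachable (return statement)
  L4: DEAD (after return at L3)
  L5: DEAD (after return at L3)
  L6: DEAD (after return at L3)
  L7: DEAD (after return at L3)
Return at L3, total lines = 7
Dead lines: L4 through L7
Count: 4

4


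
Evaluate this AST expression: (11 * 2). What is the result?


Expression: (11 * 2)
Evaluating step by step:
  11 * 2 = 22
Result: 22

22


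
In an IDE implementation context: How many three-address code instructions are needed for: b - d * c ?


Expression: b - d * c
Generating three-address code (respecting * over +/- precedence):
  Instruction 1: t1 = d * c
  Instruction 2: t2 = b - t1
Total instructions: 2

2


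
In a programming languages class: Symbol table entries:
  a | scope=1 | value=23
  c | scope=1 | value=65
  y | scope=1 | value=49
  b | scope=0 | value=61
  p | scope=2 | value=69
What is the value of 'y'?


Searching symbol table for 'y':
  a | scope=1 | value=23
  c | scope=1 | value=65
  y | scope=1 | value=49 <- MATCH
  b | scope=0 | value=61
  p | scope=2 | value=69
Found 'y' at scope 1 with value 49

49


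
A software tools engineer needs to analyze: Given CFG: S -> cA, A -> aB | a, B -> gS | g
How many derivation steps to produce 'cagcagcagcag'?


Grammar: S -> cA, A -> aB | a, B -> gS | g
Deriving 'cagcagcagcag':
Step 1: S -> cA => cA
Step 2: A -> aB => caB
Step 3: B -> gS => cagS
Step 4: S -> cA => cagcA
Step 5: A -> aB => cagcaB
Step 6: B -> gS => cagcagS
Step 7: S -> cA => cagcagcA
Step 8: A -> aB => cagcagcaB
Step 9: B -> gS => cagcagcagS
Step 10: S -> cA => cagcagcagcA
Step 11: A -> aB => cagcagcagcaB
Step 12: B -> g => cagcagcagcag
Total derivation steps: 12

12


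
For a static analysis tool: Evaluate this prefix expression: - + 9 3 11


Parsing prefix expression: - + 9 3 11
Step 1: Innermost operation '+ 9 3'
  9 + 3 = 12
Step 2: Outer operation '- [12] 11'
  12 - 11 = 1

1


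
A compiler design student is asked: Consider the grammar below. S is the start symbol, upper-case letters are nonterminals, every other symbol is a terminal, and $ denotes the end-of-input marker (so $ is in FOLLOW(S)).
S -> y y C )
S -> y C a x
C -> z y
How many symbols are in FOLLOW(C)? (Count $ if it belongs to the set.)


S is the start symbol and does not occur in any rule body, so FOLLOW(S) = {$}.
Examining every occurrence of C in a rule body:
  S -> y y C ) : C is followed by terminal ')' -> add ')'
  S -> y C a x : C is followed by terminal 'a' -> add 'a'
  C -> z y : C does not occur in the body -> contributes nothing
FOLLOW(C) = {), a}
Count: 2

2


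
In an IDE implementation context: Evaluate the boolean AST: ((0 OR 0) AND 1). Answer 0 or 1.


Step 1: Evaluate inner node
  0 OR 0 = 0
Step 2: Evaluate root node
  0 AND 1 = 0

0


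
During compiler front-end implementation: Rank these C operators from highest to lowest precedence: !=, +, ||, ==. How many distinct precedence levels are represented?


Looking up precedence for each operator:
  != -> precedence 3
  + -> precedence 5
  || -> precedence 1
  == -> precedence 3
Sorted highest to lowest: +, !=, ==, ||
Distinct precedence values: [5, 3, 1]
Number of distinct levels: 3

3


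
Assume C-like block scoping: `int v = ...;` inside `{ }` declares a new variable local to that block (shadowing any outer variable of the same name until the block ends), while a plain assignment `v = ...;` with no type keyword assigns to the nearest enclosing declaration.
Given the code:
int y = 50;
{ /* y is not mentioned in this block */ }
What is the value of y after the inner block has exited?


Analyzing scoping rules:
Outer scope: declares y = 50
Inner block: y is neither redeclared nor assigned -> unchanged
After the block -> 50
Result: 50

50


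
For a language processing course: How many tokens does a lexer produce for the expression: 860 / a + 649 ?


Scanning '860 / a + 649'
Token 1: '860' -> integer_literal
Token 2: '/' -> operator
Token 3: 'a' -> identifier
Token 4: '+' -> operator
Token 5: '649' -> integer_literal
Total tokens: 5

5


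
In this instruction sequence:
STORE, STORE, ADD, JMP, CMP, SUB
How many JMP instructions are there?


Scanning instruction sequence for JMP:
  Position 1: STORE
  Position 2: STORE
  Position 3: ADD
  Position 4: JMP <- MATCH
  Position 5: CMP
  Position 6: SUB
Matches at positions: [4]
Total JMP count: 1

1


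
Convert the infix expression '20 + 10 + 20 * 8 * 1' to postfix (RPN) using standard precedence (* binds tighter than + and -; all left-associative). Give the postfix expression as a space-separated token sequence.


Applying the shunting-yard algorithm:
  Operand 20 -> output
  Push '+' onto operator stack -> op-stack: [+]
  Operand 10 -> output
  See '+' (prec 1); top '+' (prec 1) >= it -> pop '+' to output
  Push '+' onto operator stack -> op-stack: [+]
  Operand 20 -> output
  Push '*' onto operator stack -> op-stack: [+, *]
  Operand 8 -> output
  See '*' (prec 2); top '*' (prec 2) >= it -> pop '*' to output
  Push '*' onto operator stack -> op-stack: [+, *]
  Operand 1 -> output
  End of input: pop '*' to output
  End of input: pop '+' to output
Postfix result: 20 10 + 20 8 * 1 * +

20 10 + 20 8 * 1 * +


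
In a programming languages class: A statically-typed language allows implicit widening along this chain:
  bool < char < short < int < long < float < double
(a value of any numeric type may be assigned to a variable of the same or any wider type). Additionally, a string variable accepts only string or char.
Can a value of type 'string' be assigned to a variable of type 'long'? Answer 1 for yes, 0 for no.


Target variable type: long
Source value type: string
Rule: string cannot widen to any numeric type
Result: 0

0


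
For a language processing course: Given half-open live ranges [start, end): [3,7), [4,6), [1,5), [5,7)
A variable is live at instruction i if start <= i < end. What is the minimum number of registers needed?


Live ranges:
  Var0: [3, 7)
  Var1: [4, 6)
  Var2: [1, 5)
  Var3: [5, 7)
Sweep-line events (position, delta, active):
  pos=1 start -> active=1
  pos=3 start -> active=2
  pos=4 start -> active=3
  pos=5 end -> active=2
  pos=5 start -> active=3
  pos=6 end -> active=2
  pos=7 end -> active=1
  pos=7 end -> active=0
Maximum simultaneous active: 3
Minimum registers needed: 3

3


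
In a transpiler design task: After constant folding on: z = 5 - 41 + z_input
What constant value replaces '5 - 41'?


Identifying constant sub-expression:
  Original: z = 5 - 41 + z_input
  5 and 41 are both compile-time constants
  Evaluating: 5 - 41 = -36
  After folding: z = -36 + z_input

-36


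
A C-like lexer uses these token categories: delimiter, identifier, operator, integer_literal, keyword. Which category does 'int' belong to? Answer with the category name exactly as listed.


Token: 'int'
Checking categories:
  identifier: no
  integer_literal: no
  operator: no
  keyword: YES
  delimiter: no
Category: keyword

keyword


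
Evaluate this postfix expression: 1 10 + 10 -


Processing tokens left to right:
Push 1, Push 10
Pop 1 and 10, compute 1 + 10 = 11, push 11
Push 10
Pop 11 and 10, compute 11 - 10 = 1, push 1
Stack result: 1

1


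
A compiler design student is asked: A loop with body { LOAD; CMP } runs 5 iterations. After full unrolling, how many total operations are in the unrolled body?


Loop body operations: LOAD, CMP (2 ops per iteration)
Unrolling 5 iterations:
  Iteration 1: LOAD, CMP (2 ops)
  Iteration 2: LOAD, CMP (2 ops)
  Iteration 3: LOAD, CMP (2 ops)
  Iteration 4: LOAD, CMP (2 ops)
  Iteration 5: LOAD, CMP (2 ops)
Total: 5 iterations * 2 ops/iter = 10 operations

10


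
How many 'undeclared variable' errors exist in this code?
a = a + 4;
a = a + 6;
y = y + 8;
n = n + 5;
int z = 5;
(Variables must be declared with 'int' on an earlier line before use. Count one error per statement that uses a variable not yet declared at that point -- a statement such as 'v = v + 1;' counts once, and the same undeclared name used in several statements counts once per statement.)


Scanning code line by line:
  Line 1: use 'a' -> ERROR (undeclared)
  Line 2: use 'a' -> ERROR (undeclared)
  Line 3: use 'y' -> ERROR (undeclared)
  Line 4: use 'n' -> ERROR (undeclared)
  Line 5: declare 'z' -> declared = ['z']
Total undeclared variable errors: 4

4


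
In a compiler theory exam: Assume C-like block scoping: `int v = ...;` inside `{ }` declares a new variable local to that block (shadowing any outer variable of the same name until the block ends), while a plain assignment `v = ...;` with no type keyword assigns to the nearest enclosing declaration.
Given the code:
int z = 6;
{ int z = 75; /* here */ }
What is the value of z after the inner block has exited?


Analyzing scoping rules:
Outer scope: declares z = 6
Inner block: 'int z = 75;' declares a NEW z that shadows the outer one
When the block exits the inner z goes out of scope; the outer z was never modified -> 6
Result: 6

6


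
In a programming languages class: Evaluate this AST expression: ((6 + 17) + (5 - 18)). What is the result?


Expression: ((6 + 17) + (5 - 18))
Evaluating step by step:
  6 + 17 = 23
  5 - 18 = -13
  23 + -13 = 10
Result: 10

10


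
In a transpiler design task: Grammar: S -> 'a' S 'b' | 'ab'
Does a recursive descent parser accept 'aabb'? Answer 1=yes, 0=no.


Grammar accepts strings of the form a^n b^n (n >= 1)
Word: 'aabb'
Counting: 2 a's and 2 b's
Check: 2 == 2? Yes
Derivation (S -> aSb applied 1 time(s), then S -> ab): S => aSb => aabb
Accepted

1


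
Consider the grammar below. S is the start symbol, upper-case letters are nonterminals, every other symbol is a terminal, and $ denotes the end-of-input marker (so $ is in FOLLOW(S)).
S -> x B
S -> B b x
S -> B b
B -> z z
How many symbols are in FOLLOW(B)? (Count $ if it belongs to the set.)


S is the start symbol and does not occur in any rule body, so FOLLOW(S) = {$}.
Examining every occurrence of B in a rule body:
  S -> x B : B is at the right end -> add FOLLOW(S) = {$}
  S -> B b x : B is followed by terminal 'b' -> add 'b'
  S -> B b : B is followed by terminal 'b' -> add 'b' (already in the set)
  B -> z z : B does not occur in the body -> contributes nothing
FOLLOW(B) = {b, $}
Count: 2

2


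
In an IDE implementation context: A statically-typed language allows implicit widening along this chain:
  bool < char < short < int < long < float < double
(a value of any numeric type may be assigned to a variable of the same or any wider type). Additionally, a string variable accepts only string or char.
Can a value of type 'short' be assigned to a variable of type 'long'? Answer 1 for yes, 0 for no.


Target variable type: long
Source value type: short
Numeric ranks: short=2, long=4
Widening allowed iff rank(source) <= rank(target): 2 <= 4? Yes
Result: 1

1


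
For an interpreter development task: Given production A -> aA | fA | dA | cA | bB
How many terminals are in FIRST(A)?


Production: A -> aA | fA | dA | cA | bB
Examining each alternative for leading terminals:
  A -> aA : first terminal = 'a'
  A -> fA : first terminal = 'f'
  A -> dA : first terminal = 'd'
  A -> cA : first terminal = 'c'
  A -> bB : first terminal = 'b'
FIRST(A) = {a, b, c, d, f}
Count: 5

5


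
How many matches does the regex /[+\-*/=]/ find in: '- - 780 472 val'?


Pattern: /[+\-*/=]/ (operators)
Input: '- - 780 472 val'
Scanning for matches:
  Match 1: '-'
  Match 2: '-'
Total matches: 2

2


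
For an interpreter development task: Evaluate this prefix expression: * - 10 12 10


Parsing prefix expression: * - 10 12 10
Step 1: Innermost operation '- 10 12'
  10 - 12 = -2
Step 2: Outer operation '* [-2] 10'
  -2 * 10 = -20

-20


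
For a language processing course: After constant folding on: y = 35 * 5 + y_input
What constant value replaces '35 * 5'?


Identifying constant sub-expression:
  Original: y = 35 * 5 + y_input
  35 and 5 are both compile-time constants
  Evaluating: 35 * 5 = 175
  After folding: y = 175 + y_input

175


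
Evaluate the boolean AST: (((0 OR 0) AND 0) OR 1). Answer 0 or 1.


Step 1: Evaluate inner node
  0 OR 0 = 0
Step 2: Evaluate next node
  0 AND 0 = 0
Step 3: Evaluate root node
  0 OR 1 = 1

1


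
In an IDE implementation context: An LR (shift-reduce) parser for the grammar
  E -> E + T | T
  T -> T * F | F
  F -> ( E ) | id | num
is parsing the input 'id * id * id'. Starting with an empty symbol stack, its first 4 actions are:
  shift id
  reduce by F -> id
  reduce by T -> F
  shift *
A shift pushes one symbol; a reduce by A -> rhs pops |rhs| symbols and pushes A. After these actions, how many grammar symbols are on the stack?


Tracking the symbol stack through each action:
  Action 1: shift 'id' : push -> stack = [id] (size 1)
  Action 2: reduce by F -> id : pop 1, push F -> stack = [F] (size 1)
  Action 3: reduce by T -> F : pop 1, push T -> stack = [T] (size 1)
  Action 4: shift '*' : push -> stack = [T, *] (size 2)
Final stack size: 2

2


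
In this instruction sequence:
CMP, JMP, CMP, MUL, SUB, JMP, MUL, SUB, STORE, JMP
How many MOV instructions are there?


Scanning instruction sequence for MOV:
  Position 1: CMP
  Position 2: JMP
  Position 3: CMP
  Position 4: MUL
  Position 5: SUB
  Position 6: JMP
  Position 7: MUL
  Position 8: SUB
  Position 9: STORE
  Position 10: JMP
Matches at positions: []
Total MOV count: 0

0


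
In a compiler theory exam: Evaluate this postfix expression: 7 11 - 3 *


Processing tokens left to right:
Push 7, Push 11
Pop 7 and 11, compute 7 - 11 = -4, push -4
Push 3
Pop -4 and 3, compute -4 * 3 = -12, push -12
Stack result: -12

-12


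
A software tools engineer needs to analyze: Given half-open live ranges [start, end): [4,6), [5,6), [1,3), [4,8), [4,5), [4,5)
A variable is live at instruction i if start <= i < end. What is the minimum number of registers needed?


Live ranges:
  Var0: [4, 6)
  Var1: [5, 6)
  Var2: [1, 3)
  Var3: [4, 8)
  Var4: [4, 5)
  Var5: [4, 5)
Sweep-line events (position, delta, active):
  pos=1 start -> active=1
  pos=3 end -> active=0
  pos=4 start -> active=1
  pos=4 start -> active=2
  pos=4 start -> active=3
  pos=4 start -> active=4
  pos=5 end -> active=3
  pos=5 end -> active=2
  pos=5 start -> active=3
  pos=6 end -> active=2
  pos=6 end -> active=1
  pos=8 end -> active=0
Maximum simultaneous active: 4
Minimum registers needed: 4

4


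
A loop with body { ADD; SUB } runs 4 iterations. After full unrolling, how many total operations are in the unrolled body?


Loop body operations: ADD, SUB (2 ops per iteration)
Unrolling 4 iterations:
  Iteration 1: ADD, SUB (2 ops)
  Iteration 2: ADD, SUB (2 ops)
  Iteration 3: ADD, SUB (2 ops)
  Iteration 4: ADD, SUB (2 ops)
Total: 4 iterations * 2 ops/iter = 8 operations

8


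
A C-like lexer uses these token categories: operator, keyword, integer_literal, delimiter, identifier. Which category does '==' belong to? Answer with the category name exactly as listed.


Token: '=='
Checking categories:
  identifier: no
  integer_literal: no
  operator: YES
  keyword: no
  delimiter: no
Category: operator

operator


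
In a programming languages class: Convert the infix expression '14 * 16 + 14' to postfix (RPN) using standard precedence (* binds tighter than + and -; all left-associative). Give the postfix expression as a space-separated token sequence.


Applying the shunting-yard algorithm:
  Operand 14 -> output
  Push '*' onto operator stack -> op-stack: [*]
  Operand 16 -> output
  See '+' (prec 1); top '*' (prec 2) >= it -> pop '*' to output
  Push '+' onto operator stack -> op-stack: [+]
  Operand 14 -> output
  End of input: pop '+' to output
Postfix result: 14 16 * 14 +

14 16 * 14 +


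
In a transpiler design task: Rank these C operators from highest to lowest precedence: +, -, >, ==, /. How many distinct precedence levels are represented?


Looking up precedence for each operator:
  + -> precedence 5
  - -> precedence 5
  > -> precedence 4
  == -> precedence 3
  / -> precedence 6
Sorted highest to lowest: /, +, -, >, ==
Distinct precedence values: [6, 5, 4, 3]
Number of distinct levels: 4

4


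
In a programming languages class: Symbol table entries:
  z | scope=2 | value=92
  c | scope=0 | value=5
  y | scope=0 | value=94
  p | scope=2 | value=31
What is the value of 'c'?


Searching symbol table for 'c':
  z | scope=2 | value=92
  c | scope=0 | value=5 <- MATCH
  y | scope=0 | value=94
  p | scope=2 | value=31
Found 'c' at scope 0 with value 5

5


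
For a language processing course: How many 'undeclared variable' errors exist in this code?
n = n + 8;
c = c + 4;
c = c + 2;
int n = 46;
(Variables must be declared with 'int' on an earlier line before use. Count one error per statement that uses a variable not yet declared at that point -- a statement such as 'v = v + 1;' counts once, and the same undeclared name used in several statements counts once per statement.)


Scanning code line by line:
  Line 1: use 'n' -> ERROR (undeclared)
  Line 2: use 'c' -> ERROR (undeclared)
  Line 3: use 'c' -> ERROR (undeclared)
  Line 4: declare 'n' -> declared = ['n']
Total undeclared variable errors: 3

3


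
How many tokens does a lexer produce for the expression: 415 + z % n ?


Scanning '415 + z % n'
Token 1: '415' -> integer_literal
Token 2: '+' -> operator
Token 3: 'z' -> identifier
Token 4: '%' -> operator
Token 5: 'n' -> identifier
Total tokens: 5

5


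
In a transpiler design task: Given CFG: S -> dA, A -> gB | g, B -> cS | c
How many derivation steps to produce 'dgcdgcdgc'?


Grammar: S -> dA, A -> gB | g, B -> cS | c
Deriving 'dgcdgcdgc':
Step 1: S -> dA => dA
Step 2: A -> gB => dgB
Step 3: B -> cS => dgcS
Step 4: S -> dA => dgcdA
Step 5: A -> gB => dgcdgB
Step 6: B -> cS => dgcdgcS
Step 7: S -> dA => dgcdgcdA
Step 8: A -> gB => dgcdgcdgB
Step 9: B -> c => dgcdgcdgc
Total derivation steps: 9

9


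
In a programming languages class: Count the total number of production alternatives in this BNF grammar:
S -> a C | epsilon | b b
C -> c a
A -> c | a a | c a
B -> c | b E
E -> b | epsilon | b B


Counting alternatives per rule:
  S: 3 alternative(s)
  C: 1 alternative(s)
  A: 3 alternative(s)
  B: 2 alternative(s)
  E: 3 alternative(s)
Sum: 3 + 1 + 3 + 2 + 3 = 12

12


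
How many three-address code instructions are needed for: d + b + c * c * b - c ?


Expression: d + b + c * c * b - c
Generating three-address code (respecting * over +/- precedence):
  Instruction 1: t1 = c * c
  Instruction 2: t2 = t1 * b
  Instruction 3: t3 = d + b
  Instruction 4: t4 = t3 + t2
  Instruction 5: t5 = t4 - c
Total instructions: 5

5


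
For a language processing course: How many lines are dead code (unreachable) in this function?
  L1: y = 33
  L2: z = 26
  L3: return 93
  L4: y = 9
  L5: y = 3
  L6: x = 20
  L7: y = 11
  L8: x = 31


Analyzing control flow:
  L1: reachable (before return)
  L2: reachable (before return)
  L3: reachable (return statement)
  L4: DEAD (after return at L3)
  L5: DEAD (after return at L3)
  L6: DEAD (after return at L3)
  L7: DEAD (after return at L3)
  L8: DEAD (after return at L3)
Return at L3, total lines = 8
Dead lines: L4 through L8
Count: 5

5


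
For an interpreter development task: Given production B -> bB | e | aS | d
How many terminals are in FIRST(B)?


Production: B -> bB | e | aS | d
Examining each alternative for leading terminals:
  B -> bB : first terminal = 'b'
  B -> e : first terminal = 'e'
  B -> aS : first terminal = 'a'
  B -> d : first terminal = 'd'
FIRST(B) = {a, b, d, e}
Count: 4

4


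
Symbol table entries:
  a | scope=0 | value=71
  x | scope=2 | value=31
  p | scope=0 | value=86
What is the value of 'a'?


Searching symbol table for 'a':
  a | scope=0 | value=71 <- MATCH
  x | scope=2 | value=31
  p | scope=0 | value=86
Found 'a' at scope 0 with value 71

71


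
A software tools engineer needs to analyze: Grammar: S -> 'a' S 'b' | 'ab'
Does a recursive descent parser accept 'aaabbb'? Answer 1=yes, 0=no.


Grammar accepts strings of the form a^n b^n (n >= 1)
Word: 'aaabbb'
Counting: 3 a's and 3 b's
Check: 3 == 3? Yes
Derivation (S -> aSb applied 2 time(s), then S -> ab): S => aSb => aaSbb => aaabbb
Accepted

1


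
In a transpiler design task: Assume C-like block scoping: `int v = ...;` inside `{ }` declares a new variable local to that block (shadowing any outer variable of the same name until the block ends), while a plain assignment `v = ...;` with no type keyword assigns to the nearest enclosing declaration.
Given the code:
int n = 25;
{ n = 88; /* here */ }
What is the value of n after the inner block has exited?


Analyzing scoping rules:
Outer scope: declares n = 25
Inner block: 'n = 88;' has no type keyword, so it is an assignment to the outer n (no shadowing)
The assignment changed the outer variable itself, so the new value persists after the block -> 88
Result: 88

88


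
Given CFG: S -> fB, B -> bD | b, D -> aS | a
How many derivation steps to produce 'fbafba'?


Grammar: S -> fB, B -> bD | b, D -> aS | a
Deriving 'fbafba':
Step 1: S -> fB => fB
Step 2: B -> bD => fbD
Step 3: D -> aS => fbaS
Step 4: S -> fB => fbafB
Step 5: B -> bD => fbafbD
Step 6: D -> a => fbafba
Total derivation steps: 6

6


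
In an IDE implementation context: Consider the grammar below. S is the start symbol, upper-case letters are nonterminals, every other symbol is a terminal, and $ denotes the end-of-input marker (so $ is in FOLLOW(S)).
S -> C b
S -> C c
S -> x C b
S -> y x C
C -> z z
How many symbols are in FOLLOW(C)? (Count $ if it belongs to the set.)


S is the start symbol and does not occur in any rule body, so FOLLOW(S) = {$}.
Examining every occurrence of C in a rule body:
  S -> C b : C is followed by terminal 'b' -> add 'b'
  S -> C c : C is followed by terminal 'c' -> add 'c'
  S -> x C b : C is followed by terminal 'b' -> add 'b' (already in the set)
  S -> y x C : C is at the right end -> add FOLLOW(S) = {$}
  C -> z z : C does not occur in the body -> contributes nothing
FOLLOW(C) = {b, c, $}
Count: 3

3


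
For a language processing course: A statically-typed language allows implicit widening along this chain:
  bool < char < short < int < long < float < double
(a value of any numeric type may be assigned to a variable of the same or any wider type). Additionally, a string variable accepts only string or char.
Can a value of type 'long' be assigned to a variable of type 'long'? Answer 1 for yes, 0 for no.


Target variable type: long
Source value type: long
Numeric ranks: long=4, long=4
Widening allowed iff rank(source) <= rank(target): 4 <= 4? Yes
Result: 1

1


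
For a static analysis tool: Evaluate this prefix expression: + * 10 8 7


Parsing prefix expression: + * 10 8 7
Step 1: Innermost operation '* 10 8'
  10 * 8 = 80
Step 2: Outer operation '+ [80] 7'
  80 + 7 = 87

87


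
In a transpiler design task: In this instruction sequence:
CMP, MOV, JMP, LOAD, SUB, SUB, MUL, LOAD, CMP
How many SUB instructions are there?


Scanning instruction sequence for SUB:
  Position 1: CMP
  Position 2: MOV
  Position 3: JMP
  Position 4: LOAD
  Position 5: SUB <- MATCH
  Position 6: SUB <- MATCH
  Position 7: MUL
  Position 8: LOAD
  Position 9: CMP
Matches at positions: [5, 6]
Total SUB count: 2

2


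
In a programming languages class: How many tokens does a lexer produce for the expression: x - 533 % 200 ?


Scanning 'x - 533 % 200'
Token 1: 'x' -> identifier
Token 2: '-' -> operator
Token 3: '533' -> integer_literal
Token 4: '%' -> operator
Token 5: '200' -> integer_literal
Total tokens: 5

5
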